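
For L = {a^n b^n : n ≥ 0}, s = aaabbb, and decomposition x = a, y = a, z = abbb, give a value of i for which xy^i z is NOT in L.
i = 3

xy³z = a · aaa · abbb = aaaaabbb; aaaaabbb has 5 a's and 3 b's; 5 ≠ 3, so it is not in L.
(Other choices also work, e.g. i = 0, 2; only i = 1 is guaranteed to stay in L since xy¹z = s.)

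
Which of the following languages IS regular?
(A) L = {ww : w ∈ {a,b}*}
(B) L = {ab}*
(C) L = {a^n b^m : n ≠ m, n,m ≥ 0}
(B) {ab}*

(B) L = {ab}* is regular.

This can be recognized by a finite automaton (DFA/NFA).
Regular expressions like {ab}* define regular languages.

The other choices are not regular:
- {a^n b^m : n ≠ m, n,m ≥ 0}: After pumping a's, we can make n = m
- {ww : w ∈ {a,b}*}: After pumping, the two halves no longer match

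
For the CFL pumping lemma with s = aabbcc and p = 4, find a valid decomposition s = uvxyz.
u='a', v='a', x='bb', y='c', z='c'

For s = aabbcc with pumping length p = 4:

One valid decomposition:
- u = 'a'
- v = 'a'
- x = 'bb'
- y = 'c'
- z = 'c'

Verification:
- uvxyz = 'a' + 'a' + 'bb' + 'c' + 'c' = aabbcc ✓
- |vxy| = |'abbc'| = 4 ≤ 4 ✓
- |vy| = |'ac'| = 2 > 0 ✓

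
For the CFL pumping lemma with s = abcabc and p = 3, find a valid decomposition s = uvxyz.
u='ab', v='c', x='a', y='b', z='c'

For s = abcabc with pumping length p = 3:

One valid decomposition:
- u = 'ab'
- v = 'c'
- x = 'a'
- y = 'b'
- z = 'c'

Verification:
- uvxyz = 'ab' + 'c' + 'a' + 'b' + 'c' = abcabc ✓
- |vxy| = |'cab'| = 3 ≤ 3 ✓
- |vy| = |'cb'| = 2 > 0 ✓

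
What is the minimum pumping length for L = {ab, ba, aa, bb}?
p = 3

For a finite language L, the pumping lemma holds vacuously if p > max|s| for s ∈ L.

The longest string in L = {ab, ba, aa, bb} has length 2.
If p = 3, then no string s ∈ L has |s| ≥ p, so the condition is vacuously true.

The minimum pumping length is p = 3.

Why no smaller p works: for any p ≤ 2, the longest string s ∈ L has |s| = 2 ≥ p, so it would
have to be pumpable; but pumping up (i = 2, 3, ...) produces ever longer strings, which cannot all lie in the
finite language L. So the pumping property fails for every p ≤ 2.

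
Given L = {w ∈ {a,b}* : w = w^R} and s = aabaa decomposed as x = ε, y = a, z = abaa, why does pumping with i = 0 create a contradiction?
xy⁰z = abaa ∉ L

Pumping with i = 0 replaces y = a by y⁰ = ε:
- Original: s = xyz = aabaa; aabaa reversed is aabaa, the same string, so it is a palindrome and is in L
- Pumped: xy⁰z = ε · ε · abaa = abaa
- abaa reversed is aaba ≠ abaa, so it is not a palindrome and is not in L

The pumping lemma would require xy⁰z ∈ L, so this decomposition yields a contradiction.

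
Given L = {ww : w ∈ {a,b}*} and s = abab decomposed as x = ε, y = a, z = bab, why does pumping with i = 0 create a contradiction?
xy⁰z = bab ∉ L

Pumping with i = 0 replaces y = a by y⁰ = ε:
- Original: s = xyz = abab; abab splits into halves ab · ab, which are equal, so it is in L (w = ab)
- Pumped: xy⁰z = ε · ε · bab = bab
- bab has odd length 3, so it cannot be written as ww and is not in L

The pumping lemma would require xy⁰z ∈ L, so this decomposition yields a contradiction.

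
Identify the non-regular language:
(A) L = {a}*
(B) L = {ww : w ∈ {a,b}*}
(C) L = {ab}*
(B) {ww : w ∈ {a,b}*}

(B) L = {ww : w ∈ {a,b}*} is NOT regular.

The pumping lemma can be used to prove this:
After pumping, the two halves no longer match

The other languages are regular because they can be recognized by finite automata.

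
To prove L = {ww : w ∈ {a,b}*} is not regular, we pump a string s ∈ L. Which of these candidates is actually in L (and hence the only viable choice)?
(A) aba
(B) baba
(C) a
(B) baba

The pumping lemma is applied to a string s that lies in L, so first check membership of each option:
- (A) aba has odd length 3, so it cannot be written as ww and is not in L ✗
- (B) baba splits into halves ba · ba, which are equal, so it is in L (w = ba) ✓
- (C) a has odd length 1, so it cannot be written as ww and is not in L ✗

Only (B) baba is in L, so it is the only candidate that could play the role of s.
(In a complete proof one picks s in terms of the pumping length p so that |s| ≥ p is guaranteed; a fixed string like baba illustrates the shape of such an s.)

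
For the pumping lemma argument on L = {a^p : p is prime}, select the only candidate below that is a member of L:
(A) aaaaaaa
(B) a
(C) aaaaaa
(A) aaaaaaa

The pumping lemma is applied to a string s that lies in L, so first check membership of each option:
- (A) aaaaaaa has length 7, which is prime, so it is in L ✓
- (B) a has length 1, which is not prime, so it is not in L ✗
- (C) aaaaaa has length 6 = 2 × 3, which is not prime, so it is not in L ✗

Only (A) aaaaaaa is in L, so it is the only candidate that could play the role of s.
(In a complete proof one picks s in terms of the pumping length p so that |s| ≥ p is guaranteed; a fixed string like aaaaaaa illustrates the shape of such an s.)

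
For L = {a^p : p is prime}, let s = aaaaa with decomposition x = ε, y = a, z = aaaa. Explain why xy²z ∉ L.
xy²z = aaaaaa ∉ L

Pumping with i = 2 replaces y = a by y² = aa:
- Original: s = xyz = aaaaa; aaaaa has length 5, which is prime, so it is in L
- Pumped: xy²z = ε · aa · aaaa = aaaaaa
- aaaaaa has length 6 = 2 × 3, which is not prime, so it is not in L

The pumping lemma would require xy²z ∈ L, so this decomposition yields a contradiction.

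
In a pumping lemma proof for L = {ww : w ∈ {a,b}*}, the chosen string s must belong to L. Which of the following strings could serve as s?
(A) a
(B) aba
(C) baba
(C) baba

The pumping lemma is applied to a string s that lies in L, so first check membership of each option:
- (A) a has odd length 1, so it cannot be written as ww and is not in L ✗
- (B) aba has odd length 3, so it cannot be written as ww and is not in L ✗
- (C) baba splits into halves ba · ba, which are equal, so it is in L (w = ba) ✓

Only (C) baba is in L, so it is the only candidate that could play the role of s.
(In a complete proof one picks s in terms of the pumping length p so that |s| ≥ p is guaranteed; a fixed string like baba illustrates the shape of such an s.)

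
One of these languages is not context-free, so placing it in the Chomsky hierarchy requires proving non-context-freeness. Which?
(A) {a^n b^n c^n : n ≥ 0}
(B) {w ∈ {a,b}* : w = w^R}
(A) {a^n b^n c^n : n ≥ 0}

(A) {a^n b^n c^n : n ≥ 0} requires the CFL pumping lemma.

- {w ∈ {a,b}* : w = w^R} is context-free (but not regular)
  • Can be shown non-regular with the regular pumping lemma
  • After pumping, the string is no longer symmetric

- {a^n b^n c^n : n ≥ 0} is NOT context-free
  • Requires the CFL pumping lemma to prove
  • Cannot maintain three equal counts simultaneously

The CFL pumping lemma is "stronger" in that it can prove non-membership
in the larger class of context-free languages.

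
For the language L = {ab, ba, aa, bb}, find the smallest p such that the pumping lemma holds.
p = 3

For a finite language L, the pumping lemma holds vacuously if p > max|s| for s ∈ L.

The longest string in L = {ab, ba, aa, bb} has length 2.
If p = 3, then no string s ∈ L has |s| ≥ p, so the condition is vacuously true.

The minimum pumping length is p = 3.

Why no smaller p works: for any p ≤ 2, the longest string s ∈ L has |s| = 2 ≥ p, so it would
have to be pumpable; but pumping up (i = 2, 3, ...) produces ever longer strings, which cannot all lie in the
finite language L. So the pumping property fails for every p ≤ 2.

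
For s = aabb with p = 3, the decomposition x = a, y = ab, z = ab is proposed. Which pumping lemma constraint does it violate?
Violated: xyz = s

The decomposition x = a, y = ab, z = ab for s = aabb with p = 3
violates the constraint: xyz = s

xyz = 'a' + 'ab' + 'ab' = 'aabab' ≠ 'aabb' = s. The decomposition doesn't reconstruct s.

Pumping lemma constraints:
1. xyz = s (decomposition is valid)
2. |xy| ≤ p
3. |y| > 0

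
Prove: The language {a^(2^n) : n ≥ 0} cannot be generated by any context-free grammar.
Assume for contradiction that L is context-free, and let p ≥ 1 be the pumping length given by the pumping lemma for CFLs.
Choose s = a^(2^p). Then s ∈ L and |s| = 2^p ≥ p.
By the CFL pumping lemma, s = uvxyz for some u, v, x, y, z with |vxy| ≤ p, |vy| ≥ 1, and uv^i xy^i z ∈ L for every i ≥ 0.
All symbols are a's, so only lengths matter: let k = |vy|, with 1 ≤ k ≤ |vxy| ≤ p < 2^p.

Take i = 2: |uv²xy²z| = 2^p + k, and 2^p < 2^p + k < 2^p + 2^p = 2^(p+1).
So the length lies strictly between consecutive powers of two and is not a power of 2; uv²xy²z ∉ L.

This contradicts the CFL pumping lemma, which requires uv^i xy^i z ∈ L for all i ≥ 0.
Hence L = {a^(2^n) : n ≥ 0} is not context-free. ∎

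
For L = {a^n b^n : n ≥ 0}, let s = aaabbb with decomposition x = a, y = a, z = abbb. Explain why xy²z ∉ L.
xy²z = aaaabbb ∉ L

Pumping with i = 2 replaces y = a by y² = aa:
- Original: s = xyz = aaabbb; aaabbb = a^3 b^3 has equal counts (3 = 3), so it is in L
- Pumped: xy²z = a · aa · abbb = aaaabbb
- aaaabbb has 4 a's and 3 b's; 4 ≠ 3, so it is not in L

The pumping lemma would require xy²z ∈ L, so this decomposition yields a contradiction.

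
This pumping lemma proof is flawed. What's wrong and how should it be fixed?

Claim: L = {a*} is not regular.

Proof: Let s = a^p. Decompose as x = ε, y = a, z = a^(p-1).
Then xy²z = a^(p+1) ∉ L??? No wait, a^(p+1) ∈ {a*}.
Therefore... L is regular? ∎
Error: The proof attempts to show a*  is not regular, but a* IS regular!

Correction: a* is a regular language (recognized by a simple DFA with one accepting state and self-loop on 'a'). The pumping lemma can only prove non-regularity, not regularity. For regular languages, pumping always works.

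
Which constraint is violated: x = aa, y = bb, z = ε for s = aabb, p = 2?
Violated: |xy| ≤ p

The decomposition x = aa, y = bb, z = ε for s = aabb with p = 2
violates the constraint: |xy| ≤ p

|xy| = |aabb| = 4 > 2 = p. The decomposition puts too many characters in xy.

Pumping lemma constraints:
1. xyz = s (decomposition is valid)
2. |xy| ≤ p
3. |y| > 0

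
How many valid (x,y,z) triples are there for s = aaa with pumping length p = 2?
3

For s = 'aaa' with pumping length p = 2:

Constraints: |xy| ≤ 2, |y| > 0

Valid decompositions (|xy| ≤ p, |y| ≥ 1):
  • x='', y='a', z='aa'
  • x='a', y='a', z='a'
  • x='', y='aa', z='a'

Total count: 3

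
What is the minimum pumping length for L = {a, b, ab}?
p = 3

For a finite language L, the pumping lemma holds vacuously if p > max|s| for s ∈ L.

The longest string in L = {a, b, ab} has length 2.
If p = 3, then no string s ∈ L has |s| ≥ p, so the condition is vacuously true.

The minimum pumping length is p = 3.

Why no smaller p works: for any p ≤ 2, the longest string s ∈ L has |s| = 2 ≥ p, so it would
have to be pumpable; but pumping up (i = 2, 3, ...) produces ever longer strings, which cannot all lie in the
finite language L. So the pumping property fails for every p ≤ 2.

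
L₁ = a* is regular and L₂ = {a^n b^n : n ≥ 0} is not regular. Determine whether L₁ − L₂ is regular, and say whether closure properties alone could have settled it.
Yes — L₁ − L₂ is regular.

The only string of a* that lies in {a^n b^n} is ε, so L₁ − L₂ = a* − {ε} = a⁺ = aa*, which is regular.

Note that the bare facts "L₁ regular, L₂ non-regular" do not settle the question by themselves: the closure of regular languages under ∪, ∩, complement and difference applies only when BOTH operands are regular. With a non-regular operand the result can come out regular or non-regular depending on the specific languages, so one has to work out L₁ − L₂ for this particular pair, as above.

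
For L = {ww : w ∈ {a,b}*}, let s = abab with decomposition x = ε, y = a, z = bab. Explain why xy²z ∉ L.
xy²z = aabab ∉ L

Pumping with i = 2 replaces y = a by y² = aa:
- Original: s = xyz = abab; abab splits into halves ab · ab, which are equal, so it is in L (w = ab)
- Pumped: xy²z = ε · aa · bab = aabab
- aabab has odd length 5, so it cannot be written as ww and is not in L

The pumping lemma would require xy²z ∈ L, so this decomposition yields a contradiction.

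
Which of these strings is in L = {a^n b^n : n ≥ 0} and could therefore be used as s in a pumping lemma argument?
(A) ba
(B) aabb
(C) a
(B) aabb

The pumping lemma is applied to a string s that lies in L, so first check membership of each option:
- (A) ba has an a after a b, so it is not of the form a^n b^n and is not in L ✗
- (B) aabb = a^2 b^2 has equal counts (2 = 2), so it is in L ✓
- (C) a has 1 a's and 0 b's; 1 ≠ 0, so it is not in L ✗

Only (B) aabb is in L, so it is the only candidate that could play the role of s.
(In a complete proof one picks s in terms of the pumping length p so that |s| ≥ p is guaranteed; a fixed string like aabb illustrates the shape of such an s.)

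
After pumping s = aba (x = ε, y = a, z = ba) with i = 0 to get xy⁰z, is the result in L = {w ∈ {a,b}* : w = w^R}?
No

xy⁰z = ε · ε · ba = ba.
ba reversed is ab ≠ ba, so it is not a palindrome and is not in L.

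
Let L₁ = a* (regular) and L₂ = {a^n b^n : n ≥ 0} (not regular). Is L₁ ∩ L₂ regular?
Yes — L₁ ∩ L₂ is regular.

A string of a* contains no b's, and the only string of {a^n b^n} with no b's is ε (n = 0). So L₁ ∩ L₂ = {ε}, a finite language, which is regular.

Note that the bare facts "L₁ regular, L₂ non-regular" do not settle the question by themselves: the closure of regular languages under ∪, ∩, complement and difference applies only when BOTH operands are regular. With a non-regular operand the result can come out regular or non-regular depending on the specific languages, so one has to work out L₁ ∩ L₂ for this particular pair, as above.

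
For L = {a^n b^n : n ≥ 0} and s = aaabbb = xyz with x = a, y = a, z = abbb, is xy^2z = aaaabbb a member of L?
No

xy²z = a · aa · abbb = aaaabbb.
aaaabbb has 4 a's and 3 b's; 4 ≠ 3, so it is not in L.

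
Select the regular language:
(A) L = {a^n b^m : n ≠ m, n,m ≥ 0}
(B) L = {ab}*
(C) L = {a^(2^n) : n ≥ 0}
(B) {ab}*

(B) L = {ab}* is regular.

This can be recognized by a finite automaton (DFA/NFA).
Regular expressions like {ab}* define regular languages.

The other choices are not regular:
- {a^(2^n) : n ≥ 0}: After pumping, length is no longer a power of 2
- {a^n b^m : n ≠ m, n,m ≥ 0}: After pumping a's, we can make n = m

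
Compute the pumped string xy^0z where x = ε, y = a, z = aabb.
aabb

Given x = '', y = 'a', z = 'aabb' and i = 0:

xy^0z = x + y·y·...·y (0 times) + z
       = '' + 'a'^0 + 'aabb'
       = '' + '' + 'aabb'
       = 'aabb'

The pumped string is 'aabb' with length 4.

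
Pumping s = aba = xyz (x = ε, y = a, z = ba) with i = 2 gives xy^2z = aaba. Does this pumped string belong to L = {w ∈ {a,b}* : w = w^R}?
No

xy²z = ε · aa · ba = aaba.
aaba reversed is abaa ≠ aaba, so it is not a palindrome and is not in L.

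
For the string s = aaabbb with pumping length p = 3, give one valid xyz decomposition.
x = '', y = 'aa', z = 'abbb'

For s = aaabbb and p = 3, one valid decomposition is:
- x = '' (length 0)
- y = 'aa' (length 2)
- z = 'abbb' (length 4)

Verification:
- xyz = '' + 'aa' + 'abbb' = aaabbb ✓
- |xy| = 2 ≤ 3 ✓
- |y| = 2 > 0 ✓

All pumping lemma constraints are satisfied.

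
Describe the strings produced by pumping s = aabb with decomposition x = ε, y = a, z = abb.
{xy^i z : i ≥ 0} = {a^(i+1) b^2 : i ≥ 0} = {abb, aabb, aaabb, ...}

With x = ε, y = a, z = abb: Starting with aabb and pumping the first 'a' (z = abb keeps the second 'a'), we get strings with i+1 a's followed by 2 b's for i = 0, 1, 2, ...; note bb is not produced because z always contributes one a.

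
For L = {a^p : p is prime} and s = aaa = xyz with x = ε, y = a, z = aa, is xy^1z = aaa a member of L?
Yes

xy¹z = ε · a · aa = aaa.
aaa has length 3, which is prime, so it is in L.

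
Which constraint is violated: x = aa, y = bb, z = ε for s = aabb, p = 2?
Violated: |xy| ≤ p

The decomposition x = aa, y = bb, z = ε for s = aabb with p = 2
violates the constraint: |xy| ≤ p

|xy| = |aabb| = 4 > 2 = p. The decomposition puts too many characters in xy.

Pumping lemma constraints:
1. xyz = s (decomposition is valid)
2. |xy| ≤ p
3. |y| > 0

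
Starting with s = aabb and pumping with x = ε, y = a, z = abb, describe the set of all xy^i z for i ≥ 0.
{xy^i z : i ≥ 0} = {a^(i+1) b^2 : i ≥ 0} = {abb, aabb, aaabb, ...}

With x = ε, y = a, z = abb: Starting with aabb and pumping the first 'a' (z = abb keeps the second 'a'), we get strings with i+1 a's followed by 2 b's for i = 0, 1, 2, ...; note bb is not produced because z always contributes one a.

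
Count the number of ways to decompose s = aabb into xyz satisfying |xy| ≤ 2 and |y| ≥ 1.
3

For s = 'aabb' with pumping length p = 2:

Constraints: |xy| ≤ 2, |y| > 0

Valid decompositions (|xy| ≤ p, |y| ≥ 1):
  • x='', y='a', z='abb'
  • x='a', y='a', z='bb'
  • x='', y='aa', z='bb'

Total count: 3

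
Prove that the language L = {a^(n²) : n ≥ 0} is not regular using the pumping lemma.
Assume for contradiction that L is regular, and let p ≥ 1 be the pumping length given by the pumping lemma.
Choose s = a^(p²). Then s ∈ L and |s| = p² ≥ p.
By the pumping lemma, s = xyz for some x, y, z with |xy| ≤ p, |y| ≥ 1, and xy^i z ∈ L for every i ≥ 0.
Here y = a^k for some k with 1 ≤ k ≤ |xy| ≤ p.

Take i = 2: |xy²z| = p² + k.
Now p² < p² + k ≤ p² + p < p² + 2p + 1 = (p + 1)².
So |xy²z| lies strictly between the consecutive squares p² and (p + 1)², hence is not a perfect square, and xy²z ∉ L.

This contradicts the pumping lemma, which requires xy^i z ∈ L for all i ≥ 0.
Hence L = {a^(n²) : n ≥ 0} is not regular. ∎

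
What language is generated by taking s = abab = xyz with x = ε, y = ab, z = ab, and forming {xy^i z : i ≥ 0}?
{xy^i z : i ≥ 0} = {(ab)^(i+1) : i ≥ 0} = {ab, abab, ababab, ...}

With x = ε, y = ab, z = ab: Pumping 'ab' gives strings of alternating a's and b's.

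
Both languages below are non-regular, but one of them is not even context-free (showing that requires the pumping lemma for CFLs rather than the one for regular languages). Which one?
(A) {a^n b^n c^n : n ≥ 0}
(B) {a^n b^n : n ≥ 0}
(A) {a^n b^n c^n : n ≥ 0}

(A) {a^n b^n c^n : n ≥ 0} requires the CFL pumping lemma.

- {a^n b^n : n ≥ 0} is context-free (but not regular)
  • Can be shown non-regular with the regular pumping lemma
  • After pumping, the number of a's and b's become unequal

- {a^n b^n c^n : n ≥ 0} is NOT context-free
  • Requires the CFL pumping lemma to prove
  • Cannot maintain three equal counts simultaneously

The CFL pumping lemma is "stronger" in that it can prove non-membership
in the larger class of context-free languages.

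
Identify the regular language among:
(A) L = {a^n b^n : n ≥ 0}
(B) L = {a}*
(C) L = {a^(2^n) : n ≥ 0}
(B) {a}*

(B) L = {a}* is regular.

This can be recognized by a finite automaton (DFA/NFA).
Regular expressions like {a}* define regular languages.

The other choices are not regular:
- {a^n b^n : n ≥ 0}: After pumping, the number of a's and b's become unequal
- {a^(2^n) : n ≥ 0}: After pumping, length is no longer a power of 2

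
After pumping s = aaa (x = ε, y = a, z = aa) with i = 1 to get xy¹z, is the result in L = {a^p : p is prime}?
Yes

xy¹z = ε · a · aa = aaa.
aaa has length 3, which is prime, so it is in L.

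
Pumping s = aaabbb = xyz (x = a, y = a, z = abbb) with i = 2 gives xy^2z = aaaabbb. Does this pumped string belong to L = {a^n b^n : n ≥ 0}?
No

xy²z = a · aa · abbb = aaaabbb.
aaaabbb has 4 a's and 3 b's; 4 ≠ 3, so it is not in L.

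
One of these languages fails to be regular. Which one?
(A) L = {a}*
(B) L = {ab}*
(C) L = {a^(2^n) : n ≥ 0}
(C) {a^(2^n) : n ≥ 0}

(C) L = {a^(2^n) : n ≥ 0} is NOT regular.

The pumping lemma can be used to prove this:
After pumping, length is no longer a power of 2

The other languages are regular because they can be recognized by finite automata.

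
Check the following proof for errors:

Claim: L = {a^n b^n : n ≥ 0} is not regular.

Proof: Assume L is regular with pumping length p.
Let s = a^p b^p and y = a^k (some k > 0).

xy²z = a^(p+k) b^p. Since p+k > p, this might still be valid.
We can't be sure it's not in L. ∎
The proof is INCORRECT.

Error: The conclusion is wrong.
xy²z = a^(p+k) b^p is definitely NOT in L because the number of a's (p+k) ≠ number of b's (p).
The proof incorrectly doubts what is actually a valid contradiction.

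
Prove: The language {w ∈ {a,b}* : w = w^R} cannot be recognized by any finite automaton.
Assume for contradiction that L is regular, and let p ≥ 1 be the pumping length given by the pumping lemma.
Choose s = a^p b a^p. Then s ∈ L (it reads the same in both directions) and |s| = 2p + 1 ≥ p.
By the pumping lemma, s = xyz for some x, y, z with |xy| ≤ p, |y| ≥ 1, and xy^i z ∈ L for every i ≥ 0.
Since |xy| ≤ p and the first p symbols of s are all a's, y = a^k for some k with 1 ≤ k ≤ p.

Take i = 0: xy⁰z = a^(p − k) b a^p.
Its reversal is a^p b a^(p − k). These differ because the block of a's before the unique b has length p − k in one and p in the other, and p − k ≠ p since k ≥ 1. So xy⁰z is not a palindrome, i.e. xy⁰z ∉ L.

This contradicts the pumping lemma, which requires xy^i z ∈ L for all i ≥ 0.
Hence L = {w ∈ {a,b}* : w = w^R} is not regular. ∎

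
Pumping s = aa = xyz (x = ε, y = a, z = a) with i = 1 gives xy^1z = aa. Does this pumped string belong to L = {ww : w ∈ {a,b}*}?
Yes

xy¹z = ε · a · a = aa.
aa splits into halves a · a, which are equal, so it is in L (w = a).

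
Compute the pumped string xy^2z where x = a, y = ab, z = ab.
aababab

Given x = 'a', y = 'ab', z = 'ab' and i = 2:

xy^2z = x + y·y·...·y (2 times) + z
       = 'a' + 'ab'^2 + 'ab'
       = 'a' + 'abab' + 'ab'
       = 'aababab'

The pumped string is 'aababab' with length 7.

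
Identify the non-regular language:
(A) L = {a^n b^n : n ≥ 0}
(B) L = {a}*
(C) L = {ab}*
(A) {a^n b^n : n ≥ 0}

(A) L = {a^n b^n : n ≥ 0} is NOT regular.

The pumping lemma can be used to prove this:
After pumping, the number of a's and b's become unequal

The other languages are regular because they can be recognized by finite automata.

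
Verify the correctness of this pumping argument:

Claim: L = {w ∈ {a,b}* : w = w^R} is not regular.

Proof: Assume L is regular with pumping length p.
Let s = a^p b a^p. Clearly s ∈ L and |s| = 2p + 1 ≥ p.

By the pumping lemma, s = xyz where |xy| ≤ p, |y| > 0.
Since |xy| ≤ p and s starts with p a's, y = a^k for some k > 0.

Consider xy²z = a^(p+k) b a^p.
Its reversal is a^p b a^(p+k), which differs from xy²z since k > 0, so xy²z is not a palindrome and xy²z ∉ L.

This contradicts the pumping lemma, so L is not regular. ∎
The proof is correct.

This proof is valid because:
1. s = a^p b a^p is in L and is chosen in terms of p, so |s| ≥ p holds for every p
2. The decomposition analysis is correct: |xy| ≤ p forces y to lie inside the leading a's
3. The contradiction is valid: a^(p+k) b a^p has more a's before the b than after it, so it is not a palindrome
4. The conclusion follows logically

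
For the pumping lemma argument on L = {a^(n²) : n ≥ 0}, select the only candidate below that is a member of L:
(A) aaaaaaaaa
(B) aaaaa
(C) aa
(A) aaaaaaaaa

The pumping lemma is applied to a string s that lies in L, so first check membership of each option:
- (A) aaaaaaaaa has length 9 = 3², a perfect square, so it is in L ✓
- (B) aaaaa has length 5, strictly between 2² = 4 and 3² = 9, so it is not in L ✗
- (C) aa has length 2, strictly between 1² = 1 and 2² = 4, so it is not in L ✗

Only (A) aaaaaaaaa is in L, so it is the only candidate that could play the role of s.
(In a complete proof one picks s in terms of the pumping length p so that |s| ≥ p is guaranteed; a fixed string like aaaaaaaaa illustrates the shape of such an s.)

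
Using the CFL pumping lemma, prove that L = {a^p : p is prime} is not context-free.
Assume for contradiction that L is context-free, and let p ≥ 1 be the pumping length given by the pumping lemma for CFLs.
Choose a prime q with q ≥ p and let s = a^q. Then s ∈ L and |s| = q ≥ p.
By the CFL pumping lemma, s = uvxyz for some u, v, x, y, z with |vxy| ≤ p, |vy| ≥ 1, and uv^i xy^i z ∈ L for every i ≥ 0.
All symbols are a's, so only lengths matter: let k = |vy|, with 1 ≤ k ≤ p. Then |uv^i xy^i z| = q + (i − 1)k.

Take i = q + 1: the length is q + qk = q(k + 1).
Both factors satisfy q ≥ 2 and k + 1 ≥ 2, so q(k + 1) is composite and uv^(q+1) xy^(q+1) z ∉ L.

This contradicts the CFL pumping lemma, which requires uv^i xy^i z ∈ L for all i ≥ 0.
Hence L = {a^p : p is prime} is not context-free. ∎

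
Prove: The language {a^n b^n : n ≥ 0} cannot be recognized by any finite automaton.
Assume for contradiction that L is regular, and let p ≥ 1 be the pumping length given by the pumping lemma.
Choose s = a^p b^p. Then s ∈ L and |s| = 2p ≥ p.
By the pumping lemma, s = xyz for some x, y, z with |xy| ≤ p, |y| ≥ 1, and xy^i z ∈ L for every i ≥ 0.
Since |xy| ≤ p and the first p symbols of s are all a's, we must have y = a^k for some k with 1 ≤ k ≤ p.

Take i = 2: xy²z = a^(p + k) b^p.
This string has p + k a's but p b's, and p + k > p because k ≥ 1. So xy²z ∉ L.

This contradicts the pumping lemma, which requires xy^i z ∈ L for all i ≥ 0.
Hence L = {a^n b^n : n ≥ 0} is not regular. ∎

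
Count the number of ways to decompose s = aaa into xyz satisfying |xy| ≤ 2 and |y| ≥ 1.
3

For s = 'aaa' with pumping length p = 2:

Constraints: |xy| ≤ 2, |y| > 0

Valid decompositions (|xy| ≤ p, |y| ≥ 1):
  • x='', y='a', z='aa'
  • x='a', y='a', z='a'
  • x='', y='aa', z='a'

Total count: 3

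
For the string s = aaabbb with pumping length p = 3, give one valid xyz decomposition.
x = '', y = 'aaa', z = 'bbb'

For s = aaabbb and p = 3, one valid decomposition is:
- x = '' (length 0)
- y = 'aaa' (length 3)
- z = 'bbb' (length 3)

Verification:
- xyz = '' + 'aaa' + 'bbb' = aaabbb ✓
- |xy| = 3 ≤ 3 ✓
- |y| = 3 > 0 ✓

All pumping lemma constraints are satisfied.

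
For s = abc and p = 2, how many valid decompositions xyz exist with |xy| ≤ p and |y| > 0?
3

For s = 'abc' with pumping length p = 2:

Constraints: |xy| ≤ 2, |y| > 0

Valid decompositions (|xy| ≤ p, |y| ≥ 1):
  • x='', y='a', z='bc'
  • x='a', y='b', z='c'
  • x='', y='ab', z='c'

Total count: 3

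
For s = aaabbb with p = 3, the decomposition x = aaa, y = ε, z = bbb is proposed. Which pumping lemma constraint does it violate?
Violated: |y| > 0

The decomposition x = aaa, y = ε, z = bbb for s = aaabbb with p = 3
violates the constraint: |y| > 0

|y| = 0, but the pumping lemma requires |y| > 0 (y must be non-empty).

Pumping lemma constraints:
1. xyz = s (decomposition is valid)
2. |xy| ≤ p
3. |y| > 0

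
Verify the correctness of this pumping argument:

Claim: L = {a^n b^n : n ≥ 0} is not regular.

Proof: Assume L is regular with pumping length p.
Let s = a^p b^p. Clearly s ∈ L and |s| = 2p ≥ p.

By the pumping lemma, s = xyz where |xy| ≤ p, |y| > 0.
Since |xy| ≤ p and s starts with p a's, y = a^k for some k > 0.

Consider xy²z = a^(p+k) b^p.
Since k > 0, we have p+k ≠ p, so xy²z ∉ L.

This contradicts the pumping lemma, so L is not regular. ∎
The proof is correct.

This proof is valid because:
1. The string s = a^p b^p is correctly in L
2. The decomposition analysis is correct: y must consist only of a's
3. The contradiction is valid: pumping increases a's but not b's
4. The conclusion follows logically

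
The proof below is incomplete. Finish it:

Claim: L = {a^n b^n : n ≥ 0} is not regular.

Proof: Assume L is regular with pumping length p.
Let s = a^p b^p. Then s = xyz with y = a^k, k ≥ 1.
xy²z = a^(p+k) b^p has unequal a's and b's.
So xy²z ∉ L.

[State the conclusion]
This contradicts the pumping lemma for regular languages,
which guarantees xy^i z ∈ L for all i ≥ 0.

Since our assumption that L is regular leads to a contradiction,
we conclude that L = {a^n b^n : n ≥ 0} is NOT regular. ∎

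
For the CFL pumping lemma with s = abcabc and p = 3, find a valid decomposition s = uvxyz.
u='ab', v='c', x='a', y='b', z='c'

For s = abcabc with pumping length p = 3:

One valid decomposition:
- u = 'ab'
- v = 'c'
- x = 'a'
- y = 'b'
- z = 'c'

Verification:
- uvxyz = 'ab' + 'c' + 'a' + 'b' + 'c' = abcabc ✓
- |vxy| = |'cab'| = 3 ≤ 3 ✓
- |vy| = |'cb'| = 2 > 0 ✓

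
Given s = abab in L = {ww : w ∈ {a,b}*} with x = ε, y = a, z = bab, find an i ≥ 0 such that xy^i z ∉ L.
i = 0

xy⁰z = ε · ε · bab = bab; bab has odd length 3, so it cannot be written as ww and is not in L.
(Other choices also work, e.g. i = 2, 3; only i = 1 is guaranteed to stay in L since xy¹z = s.)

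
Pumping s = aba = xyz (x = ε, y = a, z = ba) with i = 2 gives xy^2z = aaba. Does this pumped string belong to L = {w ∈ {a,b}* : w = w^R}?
No

xy²z = ε · aa · ba = aaba.
aaba reversed is abaa ≠ aaba, so it is not a palindrome and is not in L.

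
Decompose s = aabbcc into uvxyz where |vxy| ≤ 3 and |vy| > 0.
u='aa', v='b', x='b', y='c', z='c'

For s = aabbcc with pumping length p = 3:

One valid decomposition:
- u = 'aa'
- v = 'b'
- x = 'b'
- y = 'c'
- z = 'c'

Verification:
- uvxyz = 'aa' + 'b' + 'b' + 'c' + 'c' = aabbcc ✓
- |vxy| = |'bbc'| = 3 ≤ 3 ✓
- |vy| = |'bc'| = 2 > 0 ✓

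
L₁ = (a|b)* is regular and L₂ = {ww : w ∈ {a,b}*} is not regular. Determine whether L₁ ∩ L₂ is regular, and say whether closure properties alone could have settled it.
No — L₁ ∩ L₂ is not regular.

(a|b)* is all strings over {a,b}, so L₁ ∩ L₂ = {ww : w ∈ {a,b}*} = L₂ itself, which is not regular (pump s = a^p b a^p b).

Note that the bare facts "L₁ regular, L₂ non-regular" do not settle the question by themselves: the closure of regular languages under ∪, ∩, complement and difference applies only when BOTH operands are regular. With a non-regular operand the result can come out regular or non-regular depending on the specific languages, so one has to work out L₁ ∩ L₂ for this particular pair, as above.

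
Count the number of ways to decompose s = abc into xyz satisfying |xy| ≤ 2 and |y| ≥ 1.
3

For s = 'abc' with pumping length p = 2:

Constraints: |xy| ≤ 2, |y| > 0

Valid decompositions (|xy| ≤ p, |y| ≥ 1):
  • x='', y='a', z='bc'
  • x='a', y='b', z='c'
  • x='', y='ab', z='c'

Total count: 3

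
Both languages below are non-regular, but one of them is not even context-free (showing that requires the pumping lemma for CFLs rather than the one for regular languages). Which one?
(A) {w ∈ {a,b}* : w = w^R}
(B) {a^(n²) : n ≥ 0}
(B) {a^(n²) : n ≥ 0}

(B) {a^(n²) : n ≥ 0} requires the CFL pumping lemma.

- {w ∈ {a,b}* : w = w^R} is context-free (but not regular)
  • Can be shown non-regular with the regular pumping lemma
  • After pumping, the string is no longer symmetric

- {a^(n²) : n ≥ 0} is NOT context-free
  • Requires the CFL pumping lemma to prove
  • Gaps between squares grow unboundedly

The CFL pumping lemma is "stronger" in that it can prove non-membership
in the larger class of context-free languages.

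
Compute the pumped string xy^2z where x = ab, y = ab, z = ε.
ababab

Given x = 'ab', y = 'ab', z = '' and i = 2:

xy^2z = x + y·y·...·y (2 times) + z
       = 'ab' + 'ab'^2 + ''
       = 'ab' + 'abab' + ''
       = 'ababab'

The pumped string is 'ababab' with length 6.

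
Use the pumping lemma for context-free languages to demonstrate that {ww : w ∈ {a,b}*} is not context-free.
Assume for contradiction that L is context-free, and let p ≥ 1 be the pumping length given by the pumping lemma for CFLs.
Choose s = a^p b^p a^p b^p. Then s ∈ L (take w = a^p b^p) and |s| = 4p ≥ p.
By the CFL pumping lemma, s = uvxyz for some u, v, x, y, z with |vxy| ≤ p, |vy| ≥ 1, and uv^i xy^i z ∈ L for every i ≥ 0.

Write s as four blocks A₁ B₁ A₂ B₂ with A₁ = A₂ = a^p and B₁ = B₂ = b^p. Since |vxy| ≤ p, the window vxy lies inside at most two adjacent blocks. Take i = 0 and let t = uxz, so |t| = 4p − |vy| with 1 ≤ |vy| ≤ p. If |t| is odd, t ∉ L immediately, so assume |vy| is even (hence |vy| ≥ 2) and |t|/2 = 2p − |vy|/2, which satisfies p ≤ |t|/2 ≤ 2p − 1.

Case 1 (vxy inside A₁B₁): t = a^(p−j) b^(p−l) a^p b^p with j + l = |vy|. The second half of t has length < 2p, so it is a suffix of the trailing a^p b^p and ends in b; the first half is a^(p−j) b^(p−l) a^((j+l)/2), which ends in a because (j+l)/2 ≥ 1. The halves differ, so t ∉ L.

Case 2 (vxy inside B₁A₂, straddling the middle): t = a^p b^(p−j) a^(p−l) b^p with j + l = |vy|. If t = ww, then w is a prefix of t of length ≥ p, so w begins with a^p; and w is a suffix of t of length ≥ p, so w ends with b^p. That forces |w| ≥ 2p, contradicting |w| = |t|/2 ≤ 2p − 1. So t ∉ L.

Case 3 (vxy inside A₂B₂): t = a^p b^p a^(p−j) b^(p−l) with j + l = |vy|. The first half of t is a prefix of a^p b^p, so it begins with a; the second half is b^((j+l)/2) a^(p−j) b^(p−l), which begins with b. The halves differ, so t ∉ L.

In every case uv⁰xy⁰z = uxz ∉ L.

This contradicts the CFL pumping lemma, which requires uv^i xy^i z ∈ L for all i ≥ 0.
Hence L = {ww : w ∈ {a,b}*} is not context-free. ∎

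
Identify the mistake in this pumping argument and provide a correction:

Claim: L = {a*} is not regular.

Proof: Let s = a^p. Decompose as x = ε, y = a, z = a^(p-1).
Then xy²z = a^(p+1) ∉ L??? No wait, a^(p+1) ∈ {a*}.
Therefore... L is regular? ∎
Error: The proof attempts to show a*  is not regular, but a* IS regular!

Correction: a* is a regular language (recognized by a simple DFA with one accepting state and self-loop on 'a'). The pumping lemma can only prove non-regularity, not regularity. For regular languages, pumping always works.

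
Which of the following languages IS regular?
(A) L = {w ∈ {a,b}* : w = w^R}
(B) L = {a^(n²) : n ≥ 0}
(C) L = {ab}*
(C) {ab}*

(C) L = {ab}* is regular.

This can be recognized by a finite automaton (DFA/NFA).
Regular expressions like {ab}* define regular languages.

The other choices are not regular:
- {a^(n²) : n ≥ 0}: After pumping, length is no longer a perfect square
- {w ∈ {a,b}* : w = w^R}: After pumping, the string is no longer symmetric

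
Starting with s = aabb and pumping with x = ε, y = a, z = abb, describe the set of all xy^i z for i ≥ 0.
{xy^i z : i ≥ 0} = {a^(i+1) b^2 : i ≥ 0} = {abb, aabb, aaabb, ...}

With x = ε, y = a, z = abb: Starting with aabb and pumping the first 'a' (z = abb keeps the second 'a'), we get strings with i+1 a's followed by 2 b's for i = 0, 1, 2, ...; note bb is not produced because z always contributes one a.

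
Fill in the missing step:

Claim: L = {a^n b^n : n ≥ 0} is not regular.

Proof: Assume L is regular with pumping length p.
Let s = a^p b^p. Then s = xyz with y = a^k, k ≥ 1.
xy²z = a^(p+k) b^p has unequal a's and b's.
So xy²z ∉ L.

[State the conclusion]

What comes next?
This contradicts the pumping lemma for regular languages,
which guarantees xy^i z ∈ L for all i ≥ 0.

Since our assumption that L is regular leads to a contradiction,
we conclude that L = {a^n b^n : n ≥ 0} is NOT regular. ∎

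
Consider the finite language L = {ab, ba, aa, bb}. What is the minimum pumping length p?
p = 3

For a finite language L, the pumping lemma holds vacuously if p > max|s| for s ∈ L.

The longest string in L = {ab, ba, aa, bb} has length 2.
If p = 3, then no string s ∈ L has |s| ≥ p, so the condition is vacuously true.

The minimum pumping length is p = 3.

Why no smaller p works: for any p ≤ 2, the longest string s ∈ L has |s| = 2 ≥ p, so it would
have to be pumpable; but pumping up (i = 2, 3, ...) produces ever longer strings, which cannot all lie in the
finite language L. So the pumping property fails for every p ≤ 2.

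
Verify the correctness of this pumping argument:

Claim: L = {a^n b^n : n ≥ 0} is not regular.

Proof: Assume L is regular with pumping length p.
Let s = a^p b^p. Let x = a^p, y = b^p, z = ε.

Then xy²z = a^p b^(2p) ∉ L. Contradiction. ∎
The proof is INCORRECT.

Error: The decomposition violates |xy| ≤ p.
With x = a^p and y = b^p, we have |xy| = 2p > p.
The pumping lemma requires |xy| ≤ p, so y must be within the first p characters.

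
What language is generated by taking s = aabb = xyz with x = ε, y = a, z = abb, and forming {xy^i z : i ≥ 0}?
{xy^i z : i ≥ 0} = {a^(i+1) b^2 : i ≥ 0} = {abb, aabb, aaabb, ...}

With x = ε, y = a, z = abb: Starting with aabb and pumping the first 'a' (z = abb keeps the second 'a'), we get strings with i+1 a's followed by 2 b's for i = 0, 1, 2, ...; note bb is not produced because z always contributes one a.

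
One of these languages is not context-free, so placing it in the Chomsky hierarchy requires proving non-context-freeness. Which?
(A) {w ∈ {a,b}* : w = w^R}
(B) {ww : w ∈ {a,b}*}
(B) {ww : w ∈ {a,b}*}

(B) {ww : w ∈ {a,b}*} requires the CFL pumping lemma.

- {w ∈ {a,b}* : w = w^R} is context-free (but not regular)
  • Can be shown non-regular with the regular pumping lemma
  • After pumping, the string is no longer symmetric

- {ww : w ∈ {a,b}*} is NOT context-free
  • Requires the CFL pumping lemma to prove
  • Even a PDA cannot compare two arbitrary halves symbol by symbol; CFL pumping on a^p b^p a^p b^p fails

The CFL pumping lemma is "stronger" in that it can prove non-membership
in the larger class of context-free languages.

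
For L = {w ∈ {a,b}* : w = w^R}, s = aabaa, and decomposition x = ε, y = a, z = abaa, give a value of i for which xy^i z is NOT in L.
i = 0

xy⁰z = ε · ε · abaa = abaa; abaa reversed is aaba ≠ abaa, so it is not a palindrome and is not in L.
(Other choices also work, e.g. i = 2, 3; only i = 1 is guaranteed to stay in L since xy¹z = s.)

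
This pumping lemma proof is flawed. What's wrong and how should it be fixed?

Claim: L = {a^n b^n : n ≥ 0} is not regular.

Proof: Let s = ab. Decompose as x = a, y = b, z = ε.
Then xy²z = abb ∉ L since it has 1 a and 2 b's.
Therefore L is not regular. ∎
Error: The string s = ab might be shorter than the pumping length p.

Correction: Choose s = a^p b^p to ensure |s| ≥ p. Also, the decomposition is wrong: with |xy| ≤ p, y cannot include b's when s starts with p a's.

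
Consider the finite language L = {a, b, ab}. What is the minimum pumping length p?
p = 3

For a finite language L, the pumping lemma holds vacuously if p > max|s| for s ∈ L.

The longest string in L = {a, b, ab} has length 2.
If p = 3, then no string s ∈ L has |s| ≥ p, so the condition is vacuously true.

The minimum pumping length is p = 3.

Why no smaller p works: for any p ≤ 2, the longest string s ∈ L has |s| = 2 ≥ p, so it would
have to be pumpable; but pumping up (i = 2, 3, ...) produces ever longer strings, which cannot all lie in the
finite language L. So the pumping property fails for every p ≤ 2.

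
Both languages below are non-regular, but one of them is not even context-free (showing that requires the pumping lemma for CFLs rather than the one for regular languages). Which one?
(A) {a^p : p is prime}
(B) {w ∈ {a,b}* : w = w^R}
(A) {a^p : p is prime}

(A) {a^p : p is prime} requires the CFL pumping lemma.

- {w ∈ {a,b}* : w = w^R} is context-free (but not regular)
  • Can be shown non-regular with the regular pumping lemma
  • After pumping, the string is no longer symmetric

- {a^p : p is prime} is NOT context-free
  • Requires the CFL pumping lemma to prove
  • The CFL pumping lemma also fails because prime gaps are unbounded

The CFL pumping lemma is "stronger" in that it can prove non-membership
in the larger class of context-free languages.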